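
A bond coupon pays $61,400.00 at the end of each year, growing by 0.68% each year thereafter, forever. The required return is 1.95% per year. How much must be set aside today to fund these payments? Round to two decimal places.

Periodic rate r = 0.0195 per year.
Growing perpetuity (Gordon): PV = PMT₁ / (r − g) = 61,400 / (r − 0.0068) = $4,834,645.67.

$4,834,645.67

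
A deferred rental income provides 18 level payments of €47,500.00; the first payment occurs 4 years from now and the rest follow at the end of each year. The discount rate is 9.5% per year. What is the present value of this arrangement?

€306,478.20

Ordinary annuity of 18 payments, first payment at period 4.
Periodic rate r = 0.095 per year.
The ordinary-annuity PV formula values the stream one period before the first payment (period 3); discount that back 3 periods:
PV₀ = 47,500 × [1 − (1+r)^−18] / r × (1+r)^−3 = €306,478.20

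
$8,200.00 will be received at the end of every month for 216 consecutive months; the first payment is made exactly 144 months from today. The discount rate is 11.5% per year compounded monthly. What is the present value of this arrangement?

$190,881.61

Ordinary annuity of 216 payments, first payment at period 144.
Periodic rate r = 0.115/12 per month; n is counted in months.
The ordinary-annuity PV formula values the stream one period before the first payment (period 143); discount that back 143 periods:
PV₀ = 8,200 × [1 − (1+r)^−216] / r × (1+r)^−143 = $190,881.61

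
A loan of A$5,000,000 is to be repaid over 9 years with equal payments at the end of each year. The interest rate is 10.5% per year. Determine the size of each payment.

A$885,531.92

Level ordinary annuity; solve PV = PMT × [(1 − (1+r)^−n)/r] for PMT.
Periodic rate r = 0.105 per year.
With n = 9: PMT = 5,000,000 / ([(1 − (1+r)^−n)/r]) = A$885,531.92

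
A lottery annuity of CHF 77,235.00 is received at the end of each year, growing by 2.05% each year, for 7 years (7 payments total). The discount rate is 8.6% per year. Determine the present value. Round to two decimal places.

Periodic rate r = 0.086 per year.
Growing ordinary annuity: PV = PMT₁ × [1 − ((1+g)/(1+r))^n] / (r − g) = 77,235 × [1 − ((1+0.0205)/(1+r))^7] / (r − 0.0205) = CHF 416,282.22.

CHF 416,282.22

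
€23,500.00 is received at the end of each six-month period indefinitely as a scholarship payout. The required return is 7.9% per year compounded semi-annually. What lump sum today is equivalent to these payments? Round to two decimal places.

Periodic rate r = 0.079/2 per half-year.
Level perpetuity: PV = PMT / r = 23,500 / (0.079/2) = €594,936.71.

€594,936.71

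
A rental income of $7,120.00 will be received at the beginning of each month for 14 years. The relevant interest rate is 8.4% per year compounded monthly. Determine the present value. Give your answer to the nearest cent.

This is an annuity due: 168 payments of $7,120.00 at the beginning of each month.
Periodic rate r = 0.084/12 per month; n is counted in months.
PV = PMT × [(1 − (1+r)^−n)/r] × (1+r) = 7,120 × [1 − (1+r)^−168] / r × (1+r) = $706,969.94

$706,969.94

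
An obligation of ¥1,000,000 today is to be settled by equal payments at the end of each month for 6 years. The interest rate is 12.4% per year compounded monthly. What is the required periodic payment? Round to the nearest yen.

¥19,759

Level ordinary annuity; solve PV = PMT × [(1 − (1+r)^−n)/r] for PMT.
Periodic rate r = 0.124/12 per month; n is counted in months.
With n = 72: PMT = 1,000,000 / ([(1 − (1+r)^−n)/r]) = ¥19,759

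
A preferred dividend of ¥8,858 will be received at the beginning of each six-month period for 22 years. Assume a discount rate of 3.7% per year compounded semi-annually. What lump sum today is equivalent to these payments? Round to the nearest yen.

This is an annuity due: 44 payments of ¥8,858 at the beginning of each six-month period.
Periodic rate r = 0.037/2 per half-year; n is counted in half-years.
PV = PMT × [(1 − (1+r)^−n)/r] × (1+r) = 8,858 × [1 − (1+r)^−44] / r × (1+r) = ¥269,978

¥269,978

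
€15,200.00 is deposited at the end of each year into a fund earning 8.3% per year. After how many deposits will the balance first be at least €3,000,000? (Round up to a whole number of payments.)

36 payments

Periodic rate r = 0.083 per year.
Ordinary annuity FV: 3,000,000 = 15,200 × [((1+r)^n − 1)/r].
(1+r)^n = 1 + 3,000,000 × r / 15,200, so n = ln(1 + 3,000,000·r/15,200) / ln(1+r) = 35.81.
Round up to a whole number of payments: n = 36.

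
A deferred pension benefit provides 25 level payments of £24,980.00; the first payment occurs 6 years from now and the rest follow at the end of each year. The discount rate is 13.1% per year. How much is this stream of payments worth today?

Ordinary annuity of 25 payments, first payment at period 6.
Periodic rate r = 0.131 per year.
The ordinary-annuity PV formula values the stream one period before the first payment (period 5); discount that back 5 periods:
PV₀ = 24,980 × [1 − (1+r)^−25] / r × (1+r)^−5 = £98,293.28

£98,293.28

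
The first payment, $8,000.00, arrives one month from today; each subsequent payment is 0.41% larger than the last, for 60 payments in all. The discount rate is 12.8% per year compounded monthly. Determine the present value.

Periodic rate r = 0.128/12 per month; n is counted in months.
Growing ordinary annuity: PV = PMT₁ × [1 − ((1+g)/(1+r))^n] / (r − g) = 8,000 × [1 − ((1+0.0041)/(1+r))^60] / (r − 0.0041) = $394,351.34.

$394,351.34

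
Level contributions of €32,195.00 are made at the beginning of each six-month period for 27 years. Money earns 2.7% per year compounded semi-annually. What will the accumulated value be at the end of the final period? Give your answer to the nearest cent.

€2,569,091.25

This is an annuity due: 54 deposits of €32,195.00 at the beginning of each six-month period.
Periodic rate r = 0.027/2 per half-year; n is counted in half-years.
FV = PMT × [((1+r)^n − 1)/r] × (1+r) = 32,195 × [(1+r)^54 − 1] / r × (1+r) = €2,569,091.25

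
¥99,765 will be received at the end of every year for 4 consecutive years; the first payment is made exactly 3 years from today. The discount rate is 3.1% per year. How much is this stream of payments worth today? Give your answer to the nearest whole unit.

¥348,038

Ordinary annuity of 4 payments, first payment at period 3.
Periodic rate r = 0.031 per year.
The ordinary-annuity PV formula values the stream one period before the first payment (period 2); discount that back 2 periods:
PV₀ = 99,765 × [1 − (1+r)^−4] / r × (1+r)^−2 = ¥348,038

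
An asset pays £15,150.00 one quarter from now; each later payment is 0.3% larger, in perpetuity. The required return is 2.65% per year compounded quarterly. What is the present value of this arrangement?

Periodic rate r = 0.0265/4 per quarter.
Growing perpetuity (Gordon): PV = PMT₁ / (r − g) = 15,150 / (r − 0.003) = £4,179,310.34.

£4,179,310.34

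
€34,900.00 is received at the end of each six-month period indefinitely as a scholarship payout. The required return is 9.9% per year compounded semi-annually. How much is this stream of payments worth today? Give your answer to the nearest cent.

Periodic rate r = 0.099/2 per half-year.
Level perpetuity: PV = PMT / r = 34,900 / (0.099/2) = €705,050.51.

€705,050.51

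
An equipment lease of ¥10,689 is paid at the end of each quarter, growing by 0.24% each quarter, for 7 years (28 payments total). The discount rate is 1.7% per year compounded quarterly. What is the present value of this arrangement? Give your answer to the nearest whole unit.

Periodic rate r = 0.017/4 per quarter; n is counted in quarters.
Growing ordinary annuity: PV = PMT₁ × [1 − ((1+g)/(1+r))^n] / (r − g) = 10,689 × [1 − ((1+0.0024)/(1+r))^28] / (r − 0.0024) = ¥290,731.

¥290,731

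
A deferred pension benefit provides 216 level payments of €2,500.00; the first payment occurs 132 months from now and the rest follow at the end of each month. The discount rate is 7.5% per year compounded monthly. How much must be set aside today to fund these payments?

Ordinary annuity of 216 payments, first payment at period 132.
Periodic rate r = 0.075/12 per month; n is counted in months.
The ordinary-annuity PV formula values the stream one period before the first payment (period 131); discount that back 131 periods:
PV₀ = 2,500 × [1 − (1+r)^−216] / r × (1+r)^−131 = €130,805.19

€130,805.19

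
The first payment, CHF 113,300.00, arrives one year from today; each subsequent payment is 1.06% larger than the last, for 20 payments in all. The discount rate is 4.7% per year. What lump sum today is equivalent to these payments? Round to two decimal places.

CHF 1,578,794.85

Periodic rate r = 0.047 per year.
Growing ordinary annuity: PV = PMT₁ × [1 − ((1+g)/(1+r))^n] / (r − g) = 113,300 × [1 − ((1+0.0106)/(1+r))^20] / (r − 0.0106) = CHF 1,578,794.85.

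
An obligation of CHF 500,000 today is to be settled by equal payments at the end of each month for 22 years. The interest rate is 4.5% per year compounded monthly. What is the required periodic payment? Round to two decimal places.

Level ordinary annuity; solve PV = PMT × [(1 − (1+r)^−n)/r] for PMT.
Periodic rate r = 0.045/12 per month; n is counted in months.
With n = 264: PMT = 500,000 / ([(1 − (1+r)^−n)/r]) = CHF 2,986.93

CHF 2,986.93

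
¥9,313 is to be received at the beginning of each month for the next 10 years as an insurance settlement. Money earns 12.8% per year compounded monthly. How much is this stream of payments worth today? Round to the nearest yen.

¥635,396

This is an annuity due: 120 payments of ¥9,313 at the beginning of each month.
Periodic rate r = 0.128/12 per month; n is counted in months.
PV = PMT × [(1 − (1+r)^−n)/r] × (1+r) = 9,313 × [1 − (1+r)^−120] / r × (1+r) = ¥635,396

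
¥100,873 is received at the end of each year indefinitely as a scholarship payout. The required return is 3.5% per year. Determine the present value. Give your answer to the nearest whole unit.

¥2,882,086

Periodic rate r = 0.035 per year.
Level perpetuity: PV = PMT / r = 100,873 / (0.035) = ¥2,882,086.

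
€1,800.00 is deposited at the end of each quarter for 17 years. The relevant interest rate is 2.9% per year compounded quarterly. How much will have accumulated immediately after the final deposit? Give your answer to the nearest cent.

€157,484.17

This is an ordinary annuity: 68 deposits of €1,800.00 at the end of each quarter.
Periodic rate r = 0.029/4 per quarter; n is counted in quarters.
FV = PMT × [((1+r)^n − 1)/r] = 1,800 × [(1+r)^68 − 1] / r = €157,484.17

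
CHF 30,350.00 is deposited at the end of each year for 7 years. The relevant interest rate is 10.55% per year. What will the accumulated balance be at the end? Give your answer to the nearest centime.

This is an ordinary annuity: 7 deposits of CHF 30,350.00 at the end of each year.
Periodic rate r = 0.1055 per year.
FV = PMT × [((1+r)^n − 1)/r] = 30,350 × [(1+r)^7 − 1] / r = CHF 292,842.65

CHF 292,842.65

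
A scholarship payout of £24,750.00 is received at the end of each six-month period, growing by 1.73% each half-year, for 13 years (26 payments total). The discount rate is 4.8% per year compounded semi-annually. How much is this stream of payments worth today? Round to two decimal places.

£579,613.40

Periodic rate r = 0.048/2 per half-year; n is counted in half-years.
Growing ordinary annuity: PV = PMT₁ × [1 − ((1+g)/(1+r))^n] / (r − g) = 24,750 × [1 − ((1+0.0173)/(1+r))^26] / (r − 0.0173) = £579,613.40.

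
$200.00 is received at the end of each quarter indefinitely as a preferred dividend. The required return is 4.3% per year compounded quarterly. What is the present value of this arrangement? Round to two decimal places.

$18,604.65

Periodic rate r = 0.043/4 per quarter.
Level perpetuity: PV = PMT / r = 200 / (0.043/4) = $18,604.65.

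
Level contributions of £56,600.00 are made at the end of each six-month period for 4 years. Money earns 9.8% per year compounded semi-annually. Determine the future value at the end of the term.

This is an ordinary annuity: 8 deposits of £56,600.00 at the end of each six-month period.
Periodic rate r = 0.098/2 per half-year; n is counted in half-years.
FV = PMT × [((1+r)^n − 1)/r] = 56,600 × [(1+r)^8 − 1] / r = £538,550.26

£538,550.26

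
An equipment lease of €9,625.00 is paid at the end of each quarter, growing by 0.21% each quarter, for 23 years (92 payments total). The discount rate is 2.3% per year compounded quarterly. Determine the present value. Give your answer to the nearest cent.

Periodic rate r = 0.023/4 per quarter; n is counted in quarters.
Growing ordinary annuity: PV = PMT₁ × [1 − ((1+g)/(1+r))^n] / (r − g) = 9,625 × [1 − ((1+0.0021)/(1+r))^92] / (r − 0.0021) = €749,682.58.

€749,682.58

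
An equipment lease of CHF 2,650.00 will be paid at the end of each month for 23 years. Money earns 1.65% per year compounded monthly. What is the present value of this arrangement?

This is an ordinary annuity: 276 payments of CHF 2,650.00 at the end of each month.
Periodic rate r = 0.0165/12 per month; n is counted in months.
PV = PMT × [(1 − (1+r)^−n)/r] = 2,650 × [1 − (1+r)^−276] / r = CHF 608,282.35

CHF 608,282.35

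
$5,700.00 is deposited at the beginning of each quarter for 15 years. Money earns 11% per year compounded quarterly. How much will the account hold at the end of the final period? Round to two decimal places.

This is an annuity due: 60 deposits of $5,700.00 at the beginning of each quarter.
Periodic rate r = 0.11/4 per quarter; n is counted in quarters.
FV = PMT × [((1+r)^n − 1)/r] × (1+r) = 5,700 × [(1+r)^60 − 1] / r × (1+r) = $871,537.93

$871,537.93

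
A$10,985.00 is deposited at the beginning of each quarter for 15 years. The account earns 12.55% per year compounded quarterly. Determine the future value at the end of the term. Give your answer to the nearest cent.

A$1,943,672.60

This is an annuity due: 60 deposits of A$10,985.00 at the beginning of each quarter.
Periodic rate r = 0.1255/4 per quarter; n is counted in quarters.
FV = PMT × [((1+r)^n − 1)/r] × (1+r) = 10,985 × [(1+r)^60 − 1] / r × (1+r) = A$1,943,672.60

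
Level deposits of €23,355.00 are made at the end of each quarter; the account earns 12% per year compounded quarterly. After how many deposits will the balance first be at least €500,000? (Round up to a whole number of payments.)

17 payments

Periodic rate r = 0.12/4 per quarter; n is counted in quarters.
Ordinary annuity FV: 500,000 = 23,355 × [((1+r)^n − 1)/r].
(1+r)^n = 1 + 500,000 × r / 23,355, so n = ln(1 + 500,000·r/23,355) / ln(1+r) = 16.78.
Round up to a whole number of payments: n = 17.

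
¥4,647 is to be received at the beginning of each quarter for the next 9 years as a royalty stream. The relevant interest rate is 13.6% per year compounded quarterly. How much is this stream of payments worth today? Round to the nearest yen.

This is an annuity due: 36 payments of ¥4,647 at the beginning of each quarter.
Periodic rate r = 0.136/4 per quarter; n is counted in quarters.
PV = PMT × [(1 − (1+r)^−n)/r] × (1+r) = 4,647 × [1 − (1+r)^−36] / r × (1+r) = ¥98,913

¥98,913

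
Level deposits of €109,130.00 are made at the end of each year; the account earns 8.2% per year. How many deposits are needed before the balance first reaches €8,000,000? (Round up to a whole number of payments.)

Periodic rate r = 0.082 per year.
Ordinary annuity FV: 8,000,000 = 109,130 × [((1+r)^n − 1)/r].
(1+r)^n = 1 + 8,000,000 × r / 109,130, so n = ln(1 + 8,000,000·r/109,130) / ln(1+r) = 24.71.
Round up to a whole number of payments: n = 25.

25 payments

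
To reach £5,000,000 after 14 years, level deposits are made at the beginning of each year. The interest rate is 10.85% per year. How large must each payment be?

£151,535.61

Level annuity due; solve FV = PMT × [((1+r)^n − 1)/r] × (1+r) for PMT.
Periodic rate r = 0.1085 per year.
With n = 14: PMT = 5,000,000 / ([((1+r)^n − 1)/r] × (1+r)) = £151,535.61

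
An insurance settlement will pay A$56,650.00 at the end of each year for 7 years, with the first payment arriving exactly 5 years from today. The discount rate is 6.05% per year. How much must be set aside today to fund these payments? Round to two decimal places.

A$249,577.42

Ordinary annuity of 7 payments, first payment at period 5.
Periodic rate r = 0.0605 per year.
The ordinary-annuity PV formula values the stream one period before the first payment (period 4); discount that back 4 periods:
PV₀ = 56,650 × [1 − (1+r)^−7] / r × (1+r)^−4 = A$249,577.42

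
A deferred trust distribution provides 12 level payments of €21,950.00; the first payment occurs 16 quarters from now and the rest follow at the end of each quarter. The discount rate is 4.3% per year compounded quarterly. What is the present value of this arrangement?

Ordinary annuity of 12 payments, first payment at period 16.
Periodic rate r = 0.043/4 per quarter; n is counted in quarters.
The ordinary-annuity PV formula values the stream one period before the first payment (period 15); discount that back 15 periods:
PV₀ = 21,950 × [1 − (1+r)^−12] / r × (1+r)^−15 = €209,445.46

€209,445.46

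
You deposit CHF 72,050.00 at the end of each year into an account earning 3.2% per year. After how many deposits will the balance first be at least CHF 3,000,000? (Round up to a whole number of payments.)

Periodic rate r = 0.032 per year.
Ordinary annuity FV: 3,000,000 = 72,050 × [((1+r)^n − 1)/r].
(1+r)^n = 1 + 3,000,000 × r / 72,050, so n = ln(1 + 3,000,000·r/72,050) / ln(1+r) = 26.89.
Round up to a whole number of payments: n = 27.

27 payments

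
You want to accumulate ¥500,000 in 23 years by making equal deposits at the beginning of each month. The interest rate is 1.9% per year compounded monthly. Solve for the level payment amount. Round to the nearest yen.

Level annuity due; solve FV = PMT × [((1+r)^n − 1)/r] × (1+r) for PMT.
Periodic rate r = 0.019/12 per month; n is counted in months.
With n = 276: PMT = 500,000 / ([((1+r)^n − 1)/r] × (1+r)) = ¥1,444

¥1,444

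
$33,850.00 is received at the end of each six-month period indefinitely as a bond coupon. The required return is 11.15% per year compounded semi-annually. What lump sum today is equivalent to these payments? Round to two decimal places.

$607,174.89

Periodic rate r = 0.1115/2 per half-year.
Level perpetuity: PV = PMT / r = 33,850 / (0.1115/2) = $607,174.89.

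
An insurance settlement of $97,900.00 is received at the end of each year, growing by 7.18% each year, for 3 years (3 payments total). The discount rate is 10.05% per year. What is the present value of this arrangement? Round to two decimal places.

Periodic rate r = 0.1005 per year.
Growing ordinary annuity: PV = PMT₁ × [1 − ((1+g)/(1+r))^n] / (r − g) = 97,900 × [1 − ((1+0.0718)/(1+r))^3] / (r − 0.0718) = $259,979.25.

$259,979.25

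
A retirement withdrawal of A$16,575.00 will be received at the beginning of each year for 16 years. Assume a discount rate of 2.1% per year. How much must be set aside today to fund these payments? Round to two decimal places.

This is an annuity due: 16 payments of A$16,575.00 at the beginning of each year.
Periodic rate r = 0.021 per year.
PV = PMT × [(1 − (1+r)^−n)/r] × (1+r) = 16,575 × [1 − (1+r)^−16] / r × (1+r) = A$227,966.81

A$227,966.81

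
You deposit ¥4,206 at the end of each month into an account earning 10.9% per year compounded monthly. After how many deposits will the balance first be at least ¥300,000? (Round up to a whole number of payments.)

Periodic rate r = 0.109/12 per month; n is counted in months.
Ordinary annuity FV: 300,000 = 4,206 × [((1+r)^n − 1)/r].
(1+r)^n = 1 + 300,000 × r / 4,206, so n = ln(1 + 300,000·r/4,206) / ln(1+r) = 55.24.
Round up to a whole number of payments: n = 56.

56 payments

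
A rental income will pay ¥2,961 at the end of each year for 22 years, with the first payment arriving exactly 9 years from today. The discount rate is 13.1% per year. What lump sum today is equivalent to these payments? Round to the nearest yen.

¥7,880

Ordinary annuity of 22 payments, first payment at period 9.
Periodic rate r = 0.131 per year.
The ordinary-annuity PV formula values the stream one period before the first payment (period 8); discount that back 8 periods:
PV₀ = 2,961 × [1 − (1+r)^−22] / r × (1+r)^−8 = ¥7,880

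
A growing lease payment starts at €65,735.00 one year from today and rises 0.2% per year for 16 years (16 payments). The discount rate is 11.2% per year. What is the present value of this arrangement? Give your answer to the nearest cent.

Periodic rate r = 0.112 per year.
Growing ordinary annuity: PV = PMT₁ × [1 − ((1+g)/(1+r))^n] / (r − g) = 65,735 × [1 − ((1+0.002)/(1+r))^16] / (r − 0.002) = €484,712.49.

€484,712.49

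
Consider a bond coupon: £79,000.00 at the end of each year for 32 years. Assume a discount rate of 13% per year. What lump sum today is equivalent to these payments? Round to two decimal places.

£595,525.59

This is an ordinary annuity: 32 payments of £79,000.00 at the end of each year.
Periodic rate r = 0.13 per year.
PV = PMT × [(1 − (1+r)^−n)/r] = 79,000 × [1 − (1+r)^−32] / r = £595,525.59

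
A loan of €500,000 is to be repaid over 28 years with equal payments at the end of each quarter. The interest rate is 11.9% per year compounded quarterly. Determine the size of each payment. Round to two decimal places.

Level ordinary annuity; solve PV = PMT × [(1 − (1+r)^−n)/r] for PMT.
Periodic rate r = 0.119/4 per quarter; n is counted in quarters.
With n = 112: PMT = 500,000 / ([(1 − (1+r)^−n)/r]) = €15,454.56

€15,454.56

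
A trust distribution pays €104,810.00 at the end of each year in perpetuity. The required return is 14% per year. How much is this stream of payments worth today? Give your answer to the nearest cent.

Periodic rate r = 0.14 per year.
Level perpetuity: PV = PMT / r = 104,810 / (0.14) = €748,642.86.

€748,642.86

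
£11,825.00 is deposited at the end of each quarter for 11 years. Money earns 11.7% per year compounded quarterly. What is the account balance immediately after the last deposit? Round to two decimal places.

£1,033,180.01

This is an ordinary annuity: 44 deposits of £11,825.00 at the end of each quarter.
Periodic rate r = 0.117/4 per quarter; n is counted in quarters.
FV = PMT × [((1+r)^n − 1)/r] = 11,825 × [(1+r)^44 − 1] / r = £1,033,180.01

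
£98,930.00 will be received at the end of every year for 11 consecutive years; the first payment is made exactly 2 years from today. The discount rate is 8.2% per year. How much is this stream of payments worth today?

Ordinary annuity of 11 payments, first payment at period 2.
Periodic rate r = 0.082 per year.
The ordinary-annuity PV formula values the stream one period before the first payment (period 1); discount that back 1 periods:
PV₀ = 98,930 × [1 − (1+r)^−11] / r × (1+r)^−1 = £646,447.34

£646,447.34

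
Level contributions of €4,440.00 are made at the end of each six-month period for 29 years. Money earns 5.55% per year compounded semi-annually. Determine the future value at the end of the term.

€622,697.85

This is an ordinary annuity: 58 deposits of €4,440.00 at the end of each six-month period.
Periodic rate r = 0.0555/2 per half-year; n is counted in half-years.
FV = PMT × [((1+r)^n − 1)/r] = 4,440 × [(1+r)^58 − 1] / r = €622,697.85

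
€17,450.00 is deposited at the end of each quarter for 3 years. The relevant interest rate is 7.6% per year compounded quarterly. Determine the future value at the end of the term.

€232,729.27

This is an ordinary annuity: 12 deposits of €17,450.00 at the end of each quarter.
Periodic rate r = 0.076/4 per quarter; n is counted in quarters.
FV = PMT × [((1+r)^n − 1)/r] = 17,450 × [(1+r)^12 − 1] / r = €232,729.27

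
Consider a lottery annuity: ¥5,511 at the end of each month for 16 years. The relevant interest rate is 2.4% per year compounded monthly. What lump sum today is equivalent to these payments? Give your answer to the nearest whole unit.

This is an ordinary annuity: 192 payments of ¥5,511 at the end of each month.
Periodic rate r = 0.024/12 per month; n is counted in months.
PV = PMT × [(1 − (1+r)^−n)/r] = 5,511 × [1 − (1+r)^−192] / r = ¥877,922

¥877,922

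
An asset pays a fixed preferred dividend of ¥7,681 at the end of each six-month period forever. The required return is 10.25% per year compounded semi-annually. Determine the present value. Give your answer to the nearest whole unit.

Periodic rate r = 0.1025/2 per half-year.
Level perpetuity: PV = PMT / r = 7,681 / (0.1025/2) = ¥149,873.

¥149,873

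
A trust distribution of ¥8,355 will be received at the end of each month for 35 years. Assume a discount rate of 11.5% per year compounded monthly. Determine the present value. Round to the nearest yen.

This is an ordinary annuity: 420 payments of ¥8,355 at the end of each month.
Periodic rate r = 0.115/12 per month; n is counted in months.
PV = PMT × [(1 − (1+r)^−n)/r] = 8,355 × [1 − (1+r)^−420] / r = ¥855,951

¥855,951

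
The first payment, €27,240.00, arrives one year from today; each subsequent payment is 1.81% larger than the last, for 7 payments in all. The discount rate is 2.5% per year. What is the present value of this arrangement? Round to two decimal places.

Periodic rate r = 0.025 per year.
Growing ordinary annuity: PV = PMT₁ × [1 − ((1+g)/(1+r))^n] / (r − g) = 27,240 × [1 − ((1+0.0181)/(1+r))^7] / (r − 0.0181) = €182,314.25.

€182,314.25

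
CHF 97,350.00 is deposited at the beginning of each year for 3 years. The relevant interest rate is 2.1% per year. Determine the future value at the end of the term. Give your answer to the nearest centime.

This is an annuity due: 3 deposits of CHF 97,350.00 at the beginning of each year.
Periodic rate r = 0.021 per year.
FV = PMT × [((1+r)^n − 1)/r] × (1+r) = 97,350 × [(1+r)^3 − 1] / r × (1+r) = CHF 304,488.73

CHF 304,488.73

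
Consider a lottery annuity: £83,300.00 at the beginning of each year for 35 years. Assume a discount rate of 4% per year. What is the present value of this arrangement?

£1,616,952.77

This is an annuity due: 35 payments of £83,300.00 at the beginning of each year.
Periodic rate r = 0.04 per year.
PV = PMT × [(1 − (1+r)^−n)/r] × (1+r) = 83,300 × [1 − (1+r)^−35] / r × (1+r) = £1,616,952.77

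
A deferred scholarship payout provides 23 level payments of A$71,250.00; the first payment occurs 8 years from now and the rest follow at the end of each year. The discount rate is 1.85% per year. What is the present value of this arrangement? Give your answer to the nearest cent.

Ordinary annuity of 23 payments, first payment at period 8.
Periodic rate r = 0.0185 per year.
The ordinary-annuity PV formula values the stream one period before the first payment (period 7); discount that back 7 periods:
PV₀ = 71,250 × [1 − (1+r)^−23] / r × (1+r)^−7 = A$1,165,356.64

A$1,165,356.64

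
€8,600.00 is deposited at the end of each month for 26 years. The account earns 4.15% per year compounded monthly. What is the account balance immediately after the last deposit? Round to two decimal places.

€4,815,002.28

This is an ordinary annuity: 312 deposits of €8,600.00 at the end of each month.
Periodic rate r = 0.0415/12 per month; n is counted in months.
FV = PMT × [((1+r)^n − 1)/r] = 8,600 × [(1+r)^312 − 1] / r = €4,815,002.28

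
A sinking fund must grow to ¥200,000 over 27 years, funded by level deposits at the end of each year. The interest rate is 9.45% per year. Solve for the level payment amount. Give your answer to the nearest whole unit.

¥1,809

Level ordinary annuity; solve FV = PMT × [((1+r)^n − 1)/r] for PMT.
Periodic rate r = 0.0945 per year.
With n = 27: PMT = 200,000 / ([((1+r)^n − 1)/r]) = ¥1,809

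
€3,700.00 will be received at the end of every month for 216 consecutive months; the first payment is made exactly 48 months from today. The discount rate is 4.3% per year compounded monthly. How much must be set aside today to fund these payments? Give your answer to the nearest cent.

Ordinary annuity of 216 payments, first payment at period 48.
Periodic rate r = 0.043/12 per month; n is counted in months.
The ordinary-annuity PV formula values the stream one period before the first payment (period 47); discount that back 47 periods:
PV₀ = 3,700 × [1 − (1+r)^−216] / r × (1+r)^−47 = €469,725.32

€469,725.32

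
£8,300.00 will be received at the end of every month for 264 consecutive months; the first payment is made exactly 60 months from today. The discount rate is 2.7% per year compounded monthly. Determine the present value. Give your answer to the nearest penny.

£1,445,830.41

Ordinary annuity of 264 payments, first payment at period 60.
Periodic rate r = 0.027/12 per month; n is counted in months.
The ordinary-annuity PV formula values the stream one period before the first payment (period 59); discount that back 59 periods:
PV₀ = 8,300 × [1 − (1+r)^−264] / r × (1+r)^−59 = £1,445,830.41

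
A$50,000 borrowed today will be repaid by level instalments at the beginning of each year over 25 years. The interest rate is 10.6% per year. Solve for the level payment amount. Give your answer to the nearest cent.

A$5,211.92

Level annuity due; solve PV = PMT × [(1 − (1+r)^−n)/r] × (1+r) for PMT.
Periodic rate r = 0.106 per year.
With n = 25: PMT = 50,000 / ([(1 − (1+r)^−n)/r] × (1+r)) = A$5,211.92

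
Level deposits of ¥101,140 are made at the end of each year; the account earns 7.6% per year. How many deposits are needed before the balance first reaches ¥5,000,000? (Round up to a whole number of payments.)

22 payments

Periodic rate r = 0.076 per year.
Ordinary annuity FV: 5,000,000 = 101,140 × [((1+r)^n − 1)/r].
(1+r)^n = 1 + 5,000,000 × r / 101,140, so n = ln(1 + 5,000,000·r/101,140) / ln(1+r) = 21.29.
Round up to a whole number of payments: n = 22.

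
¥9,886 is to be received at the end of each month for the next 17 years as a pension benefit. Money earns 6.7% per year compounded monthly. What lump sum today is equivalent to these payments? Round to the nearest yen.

This is an ordinary annuity: 204 payments of ¥9,886 at the end of each month.
Periodic rate r = 0.067/12 per month; n is counted in months.
PV = PMT × [(1 − (1+r)^−n)/r] = 9,886 × [1 − (1+r)^−204] / r = ¥1,201,982

¥1,201,982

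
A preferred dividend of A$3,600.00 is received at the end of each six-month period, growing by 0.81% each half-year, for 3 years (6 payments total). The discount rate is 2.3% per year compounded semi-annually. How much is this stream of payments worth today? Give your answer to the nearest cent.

Periodic rate r = 0.023/2 per half-year; n is counted in half-years.
Growing ordinary annuity: PV = PMT₁ × [1 − ((1+g)/(1+r))^n] / (r − g) = 3,600 × [1 − ((1+0.0081)/(1+r))^6] / (r − 0.0081) = A$21,175.78.

A$21,175.78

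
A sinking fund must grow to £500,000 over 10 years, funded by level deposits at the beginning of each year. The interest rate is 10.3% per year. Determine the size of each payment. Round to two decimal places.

£28,036.56

Level annuity due; solve FV = PMT × [((1+r)^n − 1)/r] × (1+r) for PMT.
Periodic rate r = 0.103 per year.
With n = 10: PMT = 500,000 / ([((1+r)^n − 1)/r] × (1+r)) = £28,036.56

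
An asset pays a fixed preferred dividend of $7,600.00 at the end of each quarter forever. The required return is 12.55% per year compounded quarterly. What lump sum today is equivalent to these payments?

Periodic rate r = 0.1255/4 per quarter.
Level perpetuity: PV = PMT / r = 7,600 / (0.1255/4) = $242,231.08.

$242,231.08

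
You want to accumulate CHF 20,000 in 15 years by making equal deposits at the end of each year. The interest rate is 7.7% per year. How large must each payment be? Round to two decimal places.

Level ordinary annuity; solve FV = PMT × [((1+r)^n − 1)/r] for PMT.
Periodic rate r = 0.077 per year.
With n = 15: PMT = 20,000 / ([((1+r)^n − 1)/r]) = CHF 753.97

CHF 753.97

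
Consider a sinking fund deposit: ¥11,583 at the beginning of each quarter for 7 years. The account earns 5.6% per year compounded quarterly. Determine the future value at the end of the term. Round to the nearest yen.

This is an annuity due: 28 deposits of ¥11,583 at the beginning of each quarter.
Periodic rate r = 0.056/4 per quarter; n is counted in quarters.
FV = PMT × [((1+r)^n − 1)/r] × (1+r) = 11,583 × [(1+r)^28 − 1] / r × (1+r) = ¥399,268

¥399,268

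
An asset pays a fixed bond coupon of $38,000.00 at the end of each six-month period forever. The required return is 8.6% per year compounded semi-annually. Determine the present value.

Periodic rate r = 0.086/2 per half-year.
Level perpetuity: PV = PMT / r = 38,000 / (0.086/2) = $883,720.93.

$883,720.93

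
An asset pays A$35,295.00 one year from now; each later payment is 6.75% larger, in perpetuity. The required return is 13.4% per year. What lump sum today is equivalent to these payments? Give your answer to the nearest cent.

A$530,751.88

Periodic rate r = 0.134 per year.
Growing perpetuity (Gordon): PV = PMT₁ / (r − g) = 35,295 / (r − 0.0675) = A$530,751.88.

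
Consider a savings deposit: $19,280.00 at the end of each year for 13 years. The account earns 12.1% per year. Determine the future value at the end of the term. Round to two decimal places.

This is an ordinary annuity: 13 deposits of $19,280.00 at the end of each year.
Periodic rate r = 0.121 per year.
FV = PMT × [((1+r)^n − 1)/r] = 19,280 × [(1+r)^13 − 1] / r = $544,048.62

$544,048.62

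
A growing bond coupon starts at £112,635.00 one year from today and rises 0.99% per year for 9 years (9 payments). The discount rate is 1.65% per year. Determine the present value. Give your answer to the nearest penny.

Periodic rate r = 0.0165 per year.
Growing ordinary annuity: PV = PMT₁ × [1 − ((1+g)/(1+r))^n] / (r − g) = 112,635 × [1 − ((1+0.0099)/(1+r))^9] / (r − 0.0099) = £971,748.49.

£971,748.49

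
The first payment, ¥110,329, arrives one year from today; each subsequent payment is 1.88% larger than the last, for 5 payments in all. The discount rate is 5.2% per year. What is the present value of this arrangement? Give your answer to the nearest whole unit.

Periodic rate r = 0.052 per year.
Growing ordinary annuity: PV = PMT₁ × [1 − ((1+g)/(1+r))^n] / (r − g) = 110,329 × [1 − ((1+0.0188)/(1+r))^5] / (r − 0.0188) = ¥492,308.

¥492,308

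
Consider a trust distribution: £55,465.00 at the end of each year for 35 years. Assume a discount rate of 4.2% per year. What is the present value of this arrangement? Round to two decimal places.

£1,007,699.56

This is an ordinary annuity: 35 payments of £55,465.00 at the end of each year.
Periodic rate r = 0.042 per year.
PV = PMT × [(1 − (1+r)^−n)/r] = 55,465 × [1 − (1+r)^−35] / r = £1,007,699.56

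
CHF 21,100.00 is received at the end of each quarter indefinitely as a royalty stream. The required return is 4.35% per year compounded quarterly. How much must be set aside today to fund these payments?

CHF 1,940,229.89

Periodic rate r = 0.0435/4 per quarter.
Level perpetuity: PV = PMT / r = 21,100 / (0.0435/4) = CHF 1,940,229.89.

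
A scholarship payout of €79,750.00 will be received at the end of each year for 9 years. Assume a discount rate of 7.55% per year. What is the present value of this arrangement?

€507,648.18

This is an ordinary annuity: 9 payments of €79,750.00 at the end of each year.
Periodic rate r = 0.0755 per year.
PV = PMT × [(1 − (1+r)^−n)/r] = 79,750 × [1 − (1+r)^−9] / r = €507,648.18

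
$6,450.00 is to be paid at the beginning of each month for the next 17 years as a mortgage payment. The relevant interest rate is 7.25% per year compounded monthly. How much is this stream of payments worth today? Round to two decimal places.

This is an annuity due: 204 payments of $6,450.00 at the beginning of each month.
Periodic rate r = 0.0725/12 per month; n is counted in months.
PV = PMT × [(1 − (1+r)^−n)/r] × (1+r) = 6,450 × [1 − (1+r)^−204] / r × (1+r) = $759,723.86

$759,723.86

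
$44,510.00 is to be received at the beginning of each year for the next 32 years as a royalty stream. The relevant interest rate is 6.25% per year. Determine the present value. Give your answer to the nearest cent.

This is an annuity due: 32 payments of $44,510.00 at the beginning of each year.
Periodic rate r = 0.0625 per year.
PV = PMT × [(1 − (1+r)^−n)/r] × (1+r) = 44,510 × [1 − (1+r)^−32] / r × (1+r) = $647,932.22

$647,932.22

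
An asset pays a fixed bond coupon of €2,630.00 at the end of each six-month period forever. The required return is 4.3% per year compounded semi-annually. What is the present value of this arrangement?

€122,325.58

Periodic rate r = 0.043/2 per half-year.
Level perpetuity: PV = PMT / r = 2,630 / (0.043/2) = €122,325.58.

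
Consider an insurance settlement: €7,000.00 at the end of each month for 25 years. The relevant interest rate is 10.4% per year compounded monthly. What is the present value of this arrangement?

This is an ordinary annuity: 300 payments of €7,000.00 at the end of each month.
Periodic rate r = 0.104/12 per month; n is counted in months.
PV = PMT × [(1 − (1+r)^−n)/r] = 7,000 × [1 − (1+r)^−300] / r = €747,026.32

€747,026.32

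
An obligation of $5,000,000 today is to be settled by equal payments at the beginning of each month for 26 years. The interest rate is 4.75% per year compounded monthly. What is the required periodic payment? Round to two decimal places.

Level annuity due; solve PV = PMT × [(1 − (1+r)^−n)/r] × (1+r) for PMT.
Periodic rate r = 0.0475/12 per month; n is counted in months.
With n = 312: PMT = 5,000,000 / ([(1 − (1+r)^−n)/r] × (1+r)) = $27,826.22

$27,826.22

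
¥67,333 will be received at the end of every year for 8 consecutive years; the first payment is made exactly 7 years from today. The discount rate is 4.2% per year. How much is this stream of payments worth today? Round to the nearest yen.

Ordinary annuity of 8 payments, first payment at period 7.
Periodic rate r = 0.042 per year.
The ordinary-annuity PV formula values the stream one period before the first payment (period 6); discount that back 6 periods:
PV₀ = 67,333 × [1 − (1+r)^−8] / r × (1+r)^−6 = ¥351,265

¥351,265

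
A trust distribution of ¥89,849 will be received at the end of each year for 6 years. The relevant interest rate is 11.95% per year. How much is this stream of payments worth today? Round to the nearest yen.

This is an ordinary annuity: 6 payments of ¥89,849 at the end of each year.
Periodic rate r = 0.1195 per year.
PV = PMT × [(1 − (1+r)^−n)/r] = 89,849 × [1 − (1+r)^−6] / r = ¥369,930

¥369,930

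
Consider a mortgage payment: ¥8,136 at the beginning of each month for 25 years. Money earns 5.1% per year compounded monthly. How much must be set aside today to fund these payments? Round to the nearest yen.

This is an annuity due: 300 payments of ¥8,136 at the beginning of each month.
Periodic rate r = 0.051/12 per month; n is counted in months.
PV = PMT × [(1 − (1+r)^−n)/r] × (1+r) = 8,136 × [1 − (1+r)^−300] / r × (1+r) = ¥1,383,833

¥1,383,833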